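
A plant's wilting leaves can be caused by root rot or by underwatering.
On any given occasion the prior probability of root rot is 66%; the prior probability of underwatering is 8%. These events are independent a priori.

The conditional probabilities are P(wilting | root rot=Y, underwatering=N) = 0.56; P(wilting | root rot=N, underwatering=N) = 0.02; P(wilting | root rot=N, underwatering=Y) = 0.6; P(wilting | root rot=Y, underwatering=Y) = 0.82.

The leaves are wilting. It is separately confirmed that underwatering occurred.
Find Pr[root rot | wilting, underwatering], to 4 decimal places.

Pr[root rot | wilting, underwatering] ≈ 0.7262

Sum P(wilting|·) weighted by the priors over both values of root rot:
  P(wilting | underwatering) = 0.6×0.34 + 0.82×0.66
        = 0.204000 + 0.541200 = 0.745200
Configurations with root rot contribute 0.541200, so
  P(root rot | wilting, underwatering) = 0.541200 / 0.745200 ≈ 0.7262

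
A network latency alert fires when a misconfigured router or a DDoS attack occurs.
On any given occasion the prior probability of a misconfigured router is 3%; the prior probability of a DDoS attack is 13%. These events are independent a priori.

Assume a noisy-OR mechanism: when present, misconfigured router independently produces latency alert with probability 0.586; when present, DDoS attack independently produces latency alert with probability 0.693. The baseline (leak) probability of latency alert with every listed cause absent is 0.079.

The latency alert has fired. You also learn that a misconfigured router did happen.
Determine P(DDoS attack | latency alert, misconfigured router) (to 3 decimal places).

P(DDoS attack | latency alert, misconfigured router) ≈ 0.176

Under noisy-OR, P(latency alert | causes) = 1 − (1−0.079)·∏(1−qᵢ) over the active causes.
P(latency alert | misconfigured router) = 0.618706*0.87 + 0.882943*0.13 = 0.538274 + 0.114783 = 0.653057
Of this, 0.114783 comes from 0.882943*0.13 (the DDoS attack=true cases).
So P(DDoS attack | latency alert, misconfigured router) = 0.114783/0.653057 ≈ 0.176.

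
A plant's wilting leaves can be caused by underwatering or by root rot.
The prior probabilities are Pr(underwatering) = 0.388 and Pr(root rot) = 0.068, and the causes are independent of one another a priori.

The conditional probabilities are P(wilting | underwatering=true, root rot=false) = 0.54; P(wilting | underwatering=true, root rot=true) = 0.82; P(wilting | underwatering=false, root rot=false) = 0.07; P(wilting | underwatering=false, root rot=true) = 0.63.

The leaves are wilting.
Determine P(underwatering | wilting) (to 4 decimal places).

P(underwatering | wilting) ≈ 0.7663

P(wilting) = 0.07*0.612*0.932 + 0.63*0.612*0.068 + 0.54*0.388*0.932 + 0.82*0.388*0.068 = 0.039927 + 0.026218 + 0.195273 + 0.021635 = 0.283053
Restricting to configurations with underwatering present: 0.195273 + 0.021635 = 0.216908.
Hence the posterior is 0.216908/0.283053 ≈ 0.7663.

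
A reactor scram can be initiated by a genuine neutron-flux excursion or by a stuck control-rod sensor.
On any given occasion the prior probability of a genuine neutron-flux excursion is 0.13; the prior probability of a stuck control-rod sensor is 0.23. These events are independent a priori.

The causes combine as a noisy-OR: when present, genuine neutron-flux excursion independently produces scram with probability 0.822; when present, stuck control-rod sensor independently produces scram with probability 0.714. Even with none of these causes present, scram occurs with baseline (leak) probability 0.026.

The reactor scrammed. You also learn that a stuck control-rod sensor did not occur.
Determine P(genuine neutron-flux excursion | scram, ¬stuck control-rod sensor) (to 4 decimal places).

Under noisy-OR, P(scram | causes) = 1 − (1−0.026)·∏(1−qᵢ) over the active causes.
Enumerate both values of genuine neutron-flux excursion and weight by the priors:
  P(scram | ¬stuck control-rod sensor) = 0.026*0.87 + 0.826628*0.13
        = 0.022620 + 0.107462 = 0.130082
The terms with genuine neutron-flux excursion present sum to 0.107462, so
  P(genuine neutron-flux excursion | scram, ¬stuck control-rod sensor) = 0.107462 / 0.130082 ≈ 0.8261

P(genuine neutron-flux excursion | scram, ¬stuck control-rod sensor) ≈ 0.8261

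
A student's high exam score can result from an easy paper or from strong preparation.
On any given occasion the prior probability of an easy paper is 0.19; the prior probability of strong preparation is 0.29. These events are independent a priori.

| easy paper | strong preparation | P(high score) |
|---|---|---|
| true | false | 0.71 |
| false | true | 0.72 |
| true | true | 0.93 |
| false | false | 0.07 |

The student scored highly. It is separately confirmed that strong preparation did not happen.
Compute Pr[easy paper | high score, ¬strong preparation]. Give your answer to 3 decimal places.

Weight on easy paper=true, given the evidence: 0.71×0.19 = 0.134900
The normalizing constant is 0.07×0.81 + 0.71×0.19 = 0.191600
P(easy paper | high score, ¬strong preparation) = 0.134900/0.191600 ≈ 0.704

Pr[easy paper | high score, ¬strong preparation] ≈ 0.704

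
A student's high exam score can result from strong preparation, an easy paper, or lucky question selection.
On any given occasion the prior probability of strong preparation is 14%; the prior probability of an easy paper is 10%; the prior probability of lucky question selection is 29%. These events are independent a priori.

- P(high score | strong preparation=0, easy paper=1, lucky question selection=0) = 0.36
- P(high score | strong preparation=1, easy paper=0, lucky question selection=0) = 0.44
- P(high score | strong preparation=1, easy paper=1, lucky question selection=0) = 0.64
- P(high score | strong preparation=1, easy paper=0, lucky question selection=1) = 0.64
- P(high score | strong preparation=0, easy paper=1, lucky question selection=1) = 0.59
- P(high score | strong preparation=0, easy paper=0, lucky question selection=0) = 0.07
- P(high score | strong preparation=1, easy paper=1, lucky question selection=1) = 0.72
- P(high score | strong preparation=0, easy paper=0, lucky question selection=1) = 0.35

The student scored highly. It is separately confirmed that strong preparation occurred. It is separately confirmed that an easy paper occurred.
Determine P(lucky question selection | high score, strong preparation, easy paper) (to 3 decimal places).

P(lucky question selection | high score, strong preparation, easy paper) ≈ 0.315

Enumerate both values of lucky question selection and weight by the priors:
  P(high score | strong preparation, easy paper) = 0.64*0.71 + 0.72*0.29
        = 0.454400 + 0.208800 = 0.663200
The terms with lucky question selection present sum to 0.208800, so
  P(lucky question selection | high score, strong preparation, easy paper) = 0.208800 / 0.663200 ≈ 0.315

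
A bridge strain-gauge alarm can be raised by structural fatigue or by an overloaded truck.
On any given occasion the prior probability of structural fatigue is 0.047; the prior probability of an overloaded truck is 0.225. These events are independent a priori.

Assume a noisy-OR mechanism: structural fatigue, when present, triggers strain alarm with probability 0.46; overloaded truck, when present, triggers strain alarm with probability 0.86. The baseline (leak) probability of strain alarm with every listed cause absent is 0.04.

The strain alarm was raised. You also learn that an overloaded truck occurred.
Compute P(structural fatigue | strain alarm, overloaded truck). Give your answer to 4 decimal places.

Under noisy-OR, P(strain alarm | causes) = 1 − (1−0.04)·∏(1−qᵢ) over the active causes.
By total probability over both values of structural fatigue:
  P(strain alarm | overloaded truck) = 0.8656·0.953 + 0.927424·0.047
        = 0.824917 + 0.043589 = 0.868506
Configurations with structural fatigue contribute 0.043589, so
  P(structural fatigue | strain alarm, overloaded truck) = 0.043589 / 0.868506 ≈ 0.0502

P(structural fatigue | strain alarm, overloaded truck) ≈ 0.0502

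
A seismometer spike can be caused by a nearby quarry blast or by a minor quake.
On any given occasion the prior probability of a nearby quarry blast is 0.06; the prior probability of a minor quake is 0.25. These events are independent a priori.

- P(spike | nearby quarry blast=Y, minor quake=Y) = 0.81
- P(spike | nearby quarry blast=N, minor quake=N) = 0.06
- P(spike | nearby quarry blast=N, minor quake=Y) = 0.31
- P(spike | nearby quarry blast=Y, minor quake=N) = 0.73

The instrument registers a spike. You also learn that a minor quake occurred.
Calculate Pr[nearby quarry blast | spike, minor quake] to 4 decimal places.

Pr[nearby quarry blast | spike, minor quake] ≈ 0.1429

P(spike | minor quake) = 0.31*0.94 + 0.81*0.06 = 0.291400 + 0.048600 = 0.340000
The nearby quarry blast-present share is 0.81*0.06 = 0.048600.
P(nearby quarry blast | spike, minor quake) = 0.048600 / 0.340000 ≈ 0.1429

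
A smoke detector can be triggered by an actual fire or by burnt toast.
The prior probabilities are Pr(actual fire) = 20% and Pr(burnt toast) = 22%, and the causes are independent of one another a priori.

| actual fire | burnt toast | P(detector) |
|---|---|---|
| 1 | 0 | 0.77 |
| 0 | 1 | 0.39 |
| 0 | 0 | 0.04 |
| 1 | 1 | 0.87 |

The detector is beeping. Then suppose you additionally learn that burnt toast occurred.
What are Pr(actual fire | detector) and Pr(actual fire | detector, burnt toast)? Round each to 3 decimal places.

P(detector) = 0.04×0.8×0.78 + 0.39×0.8×0.22 + 0.77×0.2×0.78 + 0.87×0.2×0.22 = 0.024960 + 0.068640 + 0.120120 + 0.038280 = 0.252000
The actual fire-present share is 0.120120 + 0.038280 = 0.158400.
Hence the posterior is 0.158400/0.252000 ≈ 0.629.

Now also conditioning on burnt toast=true:
P(detector | burnt toast) = 0.39×0.8 + 0.87×0.2 = 0.312000 + 0.174000 = 0.486000
The actual fire-present share is 0.87×0.2 = 0.174000.
So P(actual fire | detector, burnt toast) = 0.174000/0.486000 ≈ 0.358.

Pr(actual fire | detector) ≈ 0.629; Pr(actual fire | detector, burnt toast) ≈ 0.358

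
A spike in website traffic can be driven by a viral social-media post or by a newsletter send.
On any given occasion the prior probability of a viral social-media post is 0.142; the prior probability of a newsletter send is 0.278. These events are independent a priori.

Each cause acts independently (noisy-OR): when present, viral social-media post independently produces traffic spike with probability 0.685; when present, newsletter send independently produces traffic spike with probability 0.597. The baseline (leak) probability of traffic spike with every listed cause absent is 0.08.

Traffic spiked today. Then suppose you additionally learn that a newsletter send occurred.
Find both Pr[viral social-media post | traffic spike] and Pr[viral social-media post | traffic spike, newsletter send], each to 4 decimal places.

Under noisy-OR, P(traffic spike | causes) = 1 − (1−0.08)·∏(1−qᵢ) over the active causes.
Enumerate the 4 (viral social-media post, newsletter send) configurations and weight by the priors:
  P(traffic spike) = 0.08·0.858·0.722 + 0.62924·0.858·0.278 + 0.7102·0.142·0.722 + 0.883211·0.142·0.278
        = 0.049558 + 0.150089 + 0.072813 + 0.034866 = 0.307326
The terms with viral social-media post present sum to 0.107679, so
  P(viral social-media post | traffic spike) = 0.107679 / 0.307326 ≈ 0.3504

Now condition on the additional information:
By total probability over both values of viral social-media post:
  P(traffic spike | newsletter send) = 0.62924*0.858 + 0.883211*0.142
        = 0.539888 + 0.125416 = 0.665304
The terms with viral social-media post present sum to 0.125416, so
  P(viral social-media post | traffic spike, newsletter send) = 0.125416 / 0.665304 ≈ 0.1885

Pr[viral social-media post | traffic spike] ≈ 0.3504; Pr[viral social-media post | traffic spike, newsletter send] ≈ 0.1885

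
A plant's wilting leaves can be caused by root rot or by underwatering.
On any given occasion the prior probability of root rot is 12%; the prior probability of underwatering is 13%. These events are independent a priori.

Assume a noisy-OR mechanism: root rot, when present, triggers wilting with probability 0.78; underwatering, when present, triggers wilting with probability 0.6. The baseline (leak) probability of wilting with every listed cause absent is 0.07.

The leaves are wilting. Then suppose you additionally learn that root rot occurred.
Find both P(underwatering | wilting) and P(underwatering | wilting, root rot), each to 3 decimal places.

Under noisy-OR, P(wilting | causes) = 1 − (1−0.07)·∏(1−qᵢ) over the active causes.
Numerator (weight on configurations with underwatering): 0.071843 + 0.014323 = 0.086166
Normalizer over all consistent configurations: 0.07*0.88*0.87 + 0.628*0.88*0.13 + 0.7954*0.12*0.87 + 0.91816*0.12*0.13 = 0.222798
P(underwatering | wilting) = 0.086166/0.222798 ≈ 0.387

Now condition on the additional information:
P(wilting | root rot) = 0.7954*0.87 + 0.91816*0.13 = 0.691998 + 0.119361 = 0.811359
Restricting to configurations with underwatering present: 0.91816*0.13 = 0.119361.
Hence the posterior is 0.119361/0.811359 ≈ 0.147.
— root rot explains away the evidence for underwatering.

P(underwatering | wilting) ≈ 0.387; P(underwatering | wilting, root rot) ≈ 0.147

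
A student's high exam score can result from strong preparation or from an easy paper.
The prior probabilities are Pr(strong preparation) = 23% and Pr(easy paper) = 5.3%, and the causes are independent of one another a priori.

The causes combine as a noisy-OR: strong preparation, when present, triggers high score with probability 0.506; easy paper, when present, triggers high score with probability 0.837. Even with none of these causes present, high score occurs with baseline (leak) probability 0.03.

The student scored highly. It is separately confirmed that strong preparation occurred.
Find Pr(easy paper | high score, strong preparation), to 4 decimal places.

Pr(easy paper | high score, strong preparation) ≈ 0.0901

Under noisy-OR, P(high score | causes) = 1 − (1−0.03)·∏(1−qᵢ) over the active causes.
P(high score | strong preparation) = 0.52082·0.947 + 0.921894·0.053 = 0.493217 + 0.048860 = 0.542077
The easy paper-present share is 0.921894·0.053 = 0.048860.
Hence the posterior is 0.048860/0.542077 ≈ 0.0901.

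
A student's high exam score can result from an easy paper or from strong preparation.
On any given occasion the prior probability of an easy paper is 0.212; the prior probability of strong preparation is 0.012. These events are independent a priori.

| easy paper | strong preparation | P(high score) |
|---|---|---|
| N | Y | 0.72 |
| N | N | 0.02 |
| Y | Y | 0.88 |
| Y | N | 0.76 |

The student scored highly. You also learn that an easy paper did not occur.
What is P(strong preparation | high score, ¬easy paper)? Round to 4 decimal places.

P(strong preparation | high score, ¬easy paper) ≈ 0.3042

P(high score | ¬easy paper) = 0.02*0.988 + 0.72*0.012 = 0.019760 + 0.008640 = 0.028400
Restricting to configurations with strong preparation present: 0.72*0.012 = 0.008640.
P(strong preparation | high score, ¬easy paper) = 0.008640 / 0.028400 ≈ 0.3042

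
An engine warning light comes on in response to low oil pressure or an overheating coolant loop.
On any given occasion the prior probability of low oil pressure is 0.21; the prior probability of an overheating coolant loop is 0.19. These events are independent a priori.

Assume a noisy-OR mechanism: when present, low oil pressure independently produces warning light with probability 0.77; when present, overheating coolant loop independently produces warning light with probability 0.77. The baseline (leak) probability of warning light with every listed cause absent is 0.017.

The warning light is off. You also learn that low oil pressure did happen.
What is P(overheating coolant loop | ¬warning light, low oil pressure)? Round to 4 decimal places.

P(overheating coolant loop | ¬warning light, low oil pressure) ≈ 0.0512

Under noisy-OR, P(warning light | causes) = 1 − (1−0.017)·∏(1−qᵢ) over the active causes.
Sum P(¬warning light|·) weighted by the priors over both values of overheating coolant loop:
  P(¬warning light | low oil pressure) = 0.22609*0.81 + 0.052001*0.19
        = 0.183133 + 0.009880 = 0.193013
Keeping only the overheating coolant loop-present terms gives 0.009880, so
  P(overheating coolant loop | ¬warning light, low oil pressure) = 0.009880 / 0.193013 ≈ 0.0512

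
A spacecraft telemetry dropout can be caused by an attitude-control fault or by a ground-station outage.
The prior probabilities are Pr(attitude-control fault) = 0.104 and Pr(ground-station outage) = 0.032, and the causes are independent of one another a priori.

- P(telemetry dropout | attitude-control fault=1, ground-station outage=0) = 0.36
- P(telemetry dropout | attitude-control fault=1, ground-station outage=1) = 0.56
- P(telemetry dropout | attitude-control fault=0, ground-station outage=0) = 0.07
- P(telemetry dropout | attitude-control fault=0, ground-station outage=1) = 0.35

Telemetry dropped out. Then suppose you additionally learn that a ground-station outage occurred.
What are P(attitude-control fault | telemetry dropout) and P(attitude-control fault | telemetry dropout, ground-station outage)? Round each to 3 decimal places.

Weight on attitude-control fault=true, given the evidence: 0.036242 + 0.001864 = 0.038106
Denominator P(telemetry dropout): 0.07×0.896×0.968 + 0.35×0.896×0.032 + 0.36×0.104×0.968 + 0.56×0.104×0.032 = 0.108854
P(attitude-control fault | telemetry dropout) = 0.038106/0.108854 ≈ 0.350

Now also conditioning on ground-station outage=true:
For the numerator, keep only attitude-control fault=true terms: 0.56·0.104 = 0.058240
Denominator P(telemetry dropout | ground-station outage): 0.35·0.896 + 0.56·0.104 = 0.371840
Posterior = 0.058240 / 0.371840 ≈ 0.157

P(attitude-control fault | telemetry dropout) ≈ 0.350; P(attitude-control fault | telemetry dropout, ground-station outage) ≈ 0.157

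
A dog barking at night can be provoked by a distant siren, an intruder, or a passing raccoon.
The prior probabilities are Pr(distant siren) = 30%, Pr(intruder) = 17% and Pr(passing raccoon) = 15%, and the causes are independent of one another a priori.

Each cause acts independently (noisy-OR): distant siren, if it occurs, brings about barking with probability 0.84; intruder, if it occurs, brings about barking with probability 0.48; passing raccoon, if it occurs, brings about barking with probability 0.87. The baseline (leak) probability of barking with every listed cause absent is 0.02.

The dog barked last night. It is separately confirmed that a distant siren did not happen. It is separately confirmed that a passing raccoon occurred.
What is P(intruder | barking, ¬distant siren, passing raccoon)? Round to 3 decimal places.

P(intruder | barking, ¬distant siren, passing raccoon) ≈ 0.180

Under noisy-OR, P(barking | causes) = 1 − (1−0.02)·∏(1−qᵢ) over the active causes.
By total probability over both values of intruder:
  P(barking | ¬distant siren, passing raccoon) = 0.8726*0.83 + 0.933752*0.17
        = 0.724258 + 0.158738 = 0.882996
The terms with intruder present sum to 0.158738, so
  P(intruder | barking, ¬distant siren, passing raccoon) = 0.158738 / 0.882996 ≈ 0.180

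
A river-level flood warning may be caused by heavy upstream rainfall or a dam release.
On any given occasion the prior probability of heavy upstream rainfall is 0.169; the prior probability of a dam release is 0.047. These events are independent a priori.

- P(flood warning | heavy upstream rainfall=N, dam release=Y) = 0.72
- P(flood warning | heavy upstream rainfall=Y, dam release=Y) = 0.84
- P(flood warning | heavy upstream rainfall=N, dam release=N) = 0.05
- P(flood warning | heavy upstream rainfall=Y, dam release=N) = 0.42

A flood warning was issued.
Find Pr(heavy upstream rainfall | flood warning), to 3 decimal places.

Sum P(flood warning|·) weighted by the priors over the 4 (heavy upstream rainfall, dam release) configurations:
  P(flood warning) = 0.05×0.831×0.953 + 0.72×0.831×0.047 + 0.42×0.169×0.953 + 0.84×0.169×0.047
        = 0.039597 + 0.028121 + 0.067644 + 0.006672 = 0.142034
The terms with heavy upstream rainfall present sum to 0.074316, so
  P(heavy upstream rainfall | flood warning) = 0.074316 / 0.142034 ≈ 0.523

Pr(heavy upstream rainfall | flood warning) ≈ 0.523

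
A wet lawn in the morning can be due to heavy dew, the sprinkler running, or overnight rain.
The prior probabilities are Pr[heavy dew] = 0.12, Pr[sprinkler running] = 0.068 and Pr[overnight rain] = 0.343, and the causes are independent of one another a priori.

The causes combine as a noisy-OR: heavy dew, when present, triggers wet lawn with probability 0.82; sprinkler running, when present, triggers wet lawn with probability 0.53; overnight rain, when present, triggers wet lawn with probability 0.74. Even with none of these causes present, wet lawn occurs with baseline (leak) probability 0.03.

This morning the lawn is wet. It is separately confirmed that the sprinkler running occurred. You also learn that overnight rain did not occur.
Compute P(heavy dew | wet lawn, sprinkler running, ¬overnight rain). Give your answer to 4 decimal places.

Under noisy-OR, P(wet lawn | causes) = 1 − (1−0.03)·∏(1−qᵢ) over the active causes.
Enumerate both values of heavy dew and weight by the priors:
  P(wet lawn | sprinkler running, ¬overnight rain) = 0.5441·0.88 + 0.917938·0.12
        = 0.478808 + 0.110153 = 0.588961
Keeping only the heavy dew-present terms gives 0.110153, so
  P(heavy dew | wet lawn, sprinkler running, ¬overnight rain) = 0.110153 / 0.588961 ≈ 0.1870

P(heavy dew | wet lawn, sprinkler running, ¬overnight rain) ≈ 0.1870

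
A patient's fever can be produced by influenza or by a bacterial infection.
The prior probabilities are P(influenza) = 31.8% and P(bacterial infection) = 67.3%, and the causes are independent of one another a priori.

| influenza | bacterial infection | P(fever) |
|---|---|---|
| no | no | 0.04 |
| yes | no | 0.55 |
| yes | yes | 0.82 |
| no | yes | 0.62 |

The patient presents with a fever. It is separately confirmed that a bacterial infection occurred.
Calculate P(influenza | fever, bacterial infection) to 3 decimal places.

P(influenza | fever, bacterial infection) ≈ 0.381

Sum P(fever|·) weighted by the priors over both values of influenza:
  P(fever | bacterial infection) = 0.62·0.682 + 0.82·0.318
        = 0.422840 + 0.260760 = 0.683600
Keeping only the influenza-present terms gives 0.260760, so
  P(influenza | fever, bacterial infection) = 0.260760 / 0.683600 ≈ 0.381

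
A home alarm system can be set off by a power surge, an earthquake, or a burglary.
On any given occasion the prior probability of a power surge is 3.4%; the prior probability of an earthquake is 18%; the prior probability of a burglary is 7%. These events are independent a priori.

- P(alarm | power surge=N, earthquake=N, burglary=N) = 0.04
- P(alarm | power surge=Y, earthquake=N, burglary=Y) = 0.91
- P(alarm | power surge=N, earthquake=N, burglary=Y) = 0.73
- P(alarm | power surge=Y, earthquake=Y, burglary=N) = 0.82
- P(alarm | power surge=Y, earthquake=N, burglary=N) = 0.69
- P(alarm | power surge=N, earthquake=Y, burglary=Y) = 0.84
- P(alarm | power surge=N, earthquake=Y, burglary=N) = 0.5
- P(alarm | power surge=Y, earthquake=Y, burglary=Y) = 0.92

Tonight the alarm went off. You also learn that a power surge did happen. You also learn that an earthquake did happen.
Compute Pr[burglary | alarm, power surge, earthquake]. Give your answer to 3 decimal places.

P(alarm | power surge, earthquake) = 0.82·0.93 + 0.92·0.07 = 0.762600 + 0.064400 = 0.827000
Restricting to configurations with burglary present: 0.92·0.07 = 0.064400.
So P(burglary | alarm, power surge, earthquake) = 0.064400/0.827000 ≈ 0.078.

Pr[burglary | alarm, power surge, earthquake] ≈ 0.078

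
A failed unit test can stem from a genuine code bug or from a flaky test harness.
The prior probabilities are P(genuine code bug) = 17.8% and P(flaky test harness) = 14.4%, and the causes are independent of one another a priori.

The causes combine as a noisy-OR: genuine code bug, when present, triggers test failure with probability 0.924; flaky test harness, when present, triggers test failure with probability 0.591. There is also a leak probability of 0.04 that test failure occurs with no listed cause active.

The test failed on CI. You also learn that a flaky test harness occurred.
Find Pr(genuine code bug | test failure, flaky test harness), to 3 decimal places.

Pr(genuine code bug | test failure, flaky test harness) ≈ 0.257

Under noisy-OR, P(test failure | causes) = 1 − (1−0.04)·∏(1−qᵢ) over the active causes.
P(test failure | flaky test harness) = 0.60736×0.822 + 0.970159×0.178 = 0.499250 + 0.172688 = 0.671938
The genuine code bug-present share is 0.970159×0.178 = 0.172688.
So P(genuine code bug | test failure, flaky test harness) = 0.172688/0.671938 ≈ 0.257.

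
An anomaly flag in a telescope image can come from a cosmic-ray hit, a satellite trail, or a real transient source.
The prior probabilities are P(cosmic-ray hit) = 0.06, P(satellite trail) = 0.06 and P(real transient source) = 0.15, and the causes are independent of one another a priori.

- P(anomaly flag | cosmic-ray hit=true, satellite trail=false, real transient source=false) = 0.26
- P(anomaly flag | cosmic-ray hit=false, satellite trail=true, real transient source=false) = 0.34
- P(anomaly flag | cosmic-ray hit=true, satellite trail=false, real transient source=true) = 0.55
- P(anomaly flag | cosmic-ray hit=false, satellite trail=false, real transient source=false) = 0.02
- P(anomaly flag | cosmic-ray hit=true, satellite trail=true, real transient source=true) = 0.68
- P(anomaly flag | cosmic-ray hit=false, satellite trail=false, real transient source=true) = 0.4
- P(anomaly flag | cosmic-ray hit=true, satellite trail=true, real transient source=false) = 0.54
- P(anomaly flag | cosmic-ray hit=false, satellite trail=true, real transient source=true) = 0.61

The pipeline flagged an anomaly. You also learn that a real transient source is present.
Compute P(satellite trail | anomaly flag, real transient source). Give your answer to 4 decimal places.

P(satellite trail | anomaly flag, real transient source) ≈ 0.0875

Weight on satellite trail=true, given the evidence: 0.034404 + 0.002448 = 0.036852
Normalizer over all consistent configurations: 0.4·0.94·0.94 + 0.61·0.94·0.06 + 0.55·0.06·0.94 + 0.68·0.06·0.06 = 0.421312
Posterior = 0.036852 / 0.421312 ≈ 0.0875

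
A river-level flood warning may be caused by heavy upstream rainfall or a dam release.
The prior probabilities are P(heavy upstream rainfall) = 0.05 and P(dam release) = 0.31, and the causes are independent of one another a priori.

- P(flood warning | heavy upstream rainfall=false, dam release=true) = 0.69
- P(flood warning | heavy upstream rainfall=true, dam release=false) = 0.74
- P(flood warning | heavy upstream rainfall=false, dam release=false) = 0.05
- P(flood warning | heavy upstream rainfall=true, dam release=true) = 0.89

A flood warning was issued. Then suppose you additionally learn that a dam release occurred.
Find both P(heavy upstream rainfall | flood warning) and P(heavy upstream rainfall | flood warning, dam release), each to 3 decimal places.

P(heavy upstream rainfall | flood warning) ≈ 0.143; P(heavy upstream rainfall | flood warning, dam release) ≈ 0.064

Numerator (weight on configurations with heavy upstream rainfall): 0.025530 + 0.013795 = 0.039325
Normalizer over all consistent configurations: 0.05·0.95·0.69 + 0.69·0.95·0.31 + 0.74·0.05·0.69 + 0.89·0.05·0.31 = 0.275305
Posterior = 0.039325 / 0.275305 ≈ 0.143

With the extra evidence:
By total probability over both values of heavy upstream rainfall:
  P(flood warning | dam release) = 0.69*0.95 + 0.89*0.05
        = 0.655500 + 0.044500 = 0.700000
Configurations with heavy upstream rainfall contribute 0.044500, so
  P(heavy upstream rainfall | flood warning, dam release) = 0.044500 / 0.700000 ≈ 0.064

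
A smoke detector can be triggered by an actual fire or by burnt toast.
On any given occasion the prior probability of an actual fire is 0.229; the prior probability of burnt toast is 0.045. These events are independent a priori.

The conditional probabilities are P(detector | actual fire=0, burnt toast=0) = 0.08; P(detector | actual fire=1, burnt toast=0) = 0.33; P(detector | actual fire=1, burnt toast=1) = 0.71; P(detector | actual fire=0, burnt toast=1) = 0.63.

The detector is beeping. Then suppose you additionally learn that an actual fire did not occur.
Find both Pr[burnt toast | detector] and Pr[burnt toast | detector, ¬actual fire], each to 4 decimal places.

Pr[burnt toast | detector] ≈ 0.1821; Pr[burnt toast | detector, ¬actual fire] ≈ 0.2706

P(detector) = 0.08·0.771·0.955 + 0.63·0.771·0.045 + 0.33·0.229·0.955 + 0.71·0.229·0.045 = 0.058904 + 0.021858 + 0.072169 + 0.007317 = 0.160248
Of this, 0.029175 comes from 0.021858 + 0.007317 (the burnt toast=true cases).
P(burnt toast | detector) = 0.029175 / 0.160248 ≈ 0.1821

With the extra evidence:
Numerator (weight on configurations with burnt toast): 0.63*0.045 = 0.028350
The normalizing constant is 0.08*0.955 + 0.63*0.045 = 0.104750
P(burnt toast | detector, ¬actual fire) = 0.028350/0.104750 ≈ 0.2706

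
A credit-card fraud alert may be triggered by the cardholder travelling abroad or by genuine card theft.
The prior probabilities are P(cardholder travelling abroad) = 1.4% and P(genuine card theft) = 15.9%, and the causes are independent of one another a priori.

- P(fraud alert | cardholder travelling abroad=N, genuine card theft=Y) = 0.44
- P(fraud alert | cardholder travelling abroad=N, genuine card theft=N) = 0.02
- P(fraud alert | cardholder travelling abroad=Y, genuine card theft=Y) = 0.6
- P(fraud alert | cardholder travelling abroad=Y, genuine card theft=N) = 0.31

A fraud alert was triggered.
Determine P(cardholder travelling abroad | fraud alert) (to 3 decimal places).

P(cardholder travelling abroad | fraud alert) ≈ 0.055

By total probability over the 4 (cardholder travelling abroad, genuine card theft) configurations:
  P(fraud alert) = 0.02×0.986×0.841 + 0.44×0.986×0.159 + 0.31×0.014×0.841 + 0.6×0.014×0.159
        = 0.016585 + 0.068981 + 0.003650 + 0.001336 = 0.090552
Keeping only the cardholder travelling abroad-present terms gives 0.004986, so
  P(cardholder travelling abroad | fraud alert) = 0.004986 / 0.090552 ≈ 0.055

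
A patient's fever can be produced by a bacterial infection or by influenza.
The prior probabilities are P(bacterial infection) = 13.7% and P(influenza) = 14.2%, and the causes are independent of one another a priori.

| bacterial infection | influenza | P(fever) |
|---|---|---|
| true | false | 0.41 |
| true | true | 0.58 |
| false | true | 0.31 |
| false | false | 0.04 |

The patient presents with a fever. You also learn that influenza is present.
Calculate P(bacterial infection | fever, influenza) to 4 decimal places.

Sum P(fever|·) weighted by the priors over both values of bacterial infection:
  P(fever | influenza) = 0.31×0.863 + 0.58×0.137
        = 0.267530 + 0.079460 = 0.346990
Keeping only the bacterial infection-present terms gives 0.079460, so
  P(bacterial infection | fever, influenza) = 0.079460 / 0.346990 ≈ 0.2290

P(bacterial infection | fever, influenza) ≈ 0.2290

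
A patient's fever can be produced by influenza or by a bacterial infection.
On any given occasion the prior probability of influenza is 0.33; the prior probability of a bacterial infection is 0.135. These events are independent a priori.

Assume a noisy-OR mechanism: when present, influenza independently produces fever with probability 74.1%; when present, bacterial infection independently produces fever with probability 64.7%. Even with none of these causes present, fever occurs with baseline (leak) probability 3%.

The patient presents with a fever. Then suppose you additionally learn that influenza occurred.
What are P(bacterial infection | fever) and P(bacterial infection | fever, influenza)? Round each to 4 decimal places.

P(bacterial infection | fever) ≈ 0.3022; P(bacterial infection | fever, influenza) ≈ 0.1596

Under noisy-OR, P(fever | causes) = 1 − (1−0.03)·∏(1−qᵢ) over the active causes.
Weight on bacterial infection=true, given the evidence: 0.059479 + 0.040599 = 0.100078
Normalizer over all consistent configurations: 0.03·0.67·0.865 + 0.65759·0.67·0.135 + 0.74877·0.33·0.865 + 0.911316·0.33·0.135 = 0.331200
Posterior = 0.100078 / 0.331200 ≈ 0.3022

Now also conditioning on influenza=true:
P(fever | influenza) = 0.74877×0.865 + 0.911316×0.135 = 0.647686 + 0.123028 = 0.770714
Of this, 0.123028 comes from 0.911316×0.135 (the bacterial infection=true cases).
So P(bacterial infection | fever, influenza) = 0.123028/0.770714 ≈ 0.1596.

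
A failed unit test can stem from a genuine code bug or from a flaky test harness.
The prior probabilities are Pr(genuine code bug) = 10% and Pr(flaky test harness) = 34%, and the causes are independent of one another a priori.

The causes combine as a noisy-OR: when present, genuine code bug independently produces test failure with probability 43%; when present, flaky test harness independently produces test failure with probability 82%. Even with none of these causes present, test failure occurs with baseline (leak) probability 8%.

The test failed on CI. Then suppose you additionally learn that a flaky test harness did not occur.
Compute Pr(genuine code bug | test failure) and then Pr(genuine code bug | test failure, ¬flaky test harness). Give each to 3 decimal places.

Pr(genuine code bug | test failure) ≈ 0.170; Pr(genuine code bug | test failure, ¬flaky test harness) ≈ 0.398

Under noisy-OR, P(test failure | causes) = 1 − (1−0.08)·∏(1−qᵢ) over the active causes.
For the numerator, keep only genuine code bug=true terms: 0.031390 + 0.030791 = 0.062181
Denominator P(test failure): 0.08·0.9·0.66 + 0.8344·0.9·0.34 + 0.4756·0.1·0.66 + 0.905608·0.1·0.34 = 0.365027
P(genuine code bug | test failure) = 0.062181/0.365027 ≈ 0.170

Now condition on the additional information:
Weight on genuine code bug=true, given the evidence: 0.4756*0.1 = 0.047560
Denominator P(test failure | ¬flaky test harness): 0.08*0.9 + 0.4756*0.1 = 0.119560
Posterior = 0.047560 / 0.119560 ≈ 0.398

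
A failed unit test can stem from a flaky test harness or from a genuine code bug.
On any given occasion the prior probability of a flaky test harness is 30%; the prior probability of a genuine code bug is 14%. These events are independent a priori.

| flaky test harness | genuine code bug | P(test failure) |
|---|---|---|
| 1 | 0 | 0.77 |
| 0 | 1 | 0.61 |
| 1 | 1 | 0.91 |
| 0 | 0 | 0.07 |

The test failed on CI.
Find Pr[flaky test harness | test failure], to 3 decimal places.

Enumerate the 4 (flaky test harness, genuine code bug) configurations and weight by the priors:
  P(test failure) = 0.07*0.7*0.86 + 0.61*0.7*0.14 + 0.77*0.3*0.86 + 0.91*0.3*0.14
        = 0.042140 + 0.059780 + 0.198660 + 0.038220 = 0.338800
Configurations with flaky test harness contribute 0.236880, so
  P(flaky test harness | test failure) = 0.236880 / 0.338800 ≈ 0.699

Pr[flaky test harness | test failure] ≈ 0.699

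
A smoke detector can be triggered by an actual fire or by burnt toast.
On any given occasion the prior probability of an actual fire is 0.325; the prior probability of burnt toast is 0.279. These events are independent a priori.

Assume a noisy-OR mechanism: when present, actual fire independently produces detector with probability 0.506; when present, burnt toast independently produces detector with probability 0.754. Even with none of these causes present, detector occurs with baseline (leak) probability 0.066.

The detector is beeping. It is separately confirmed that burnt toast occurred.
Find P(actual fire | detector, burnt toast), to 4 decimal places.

Under noisy-OR, P(detector | causes) = 1 − (1−0.066)·∏(1−qᵢ) over the active causes.
Sum P(detector|·) weighted by the priors over both values of actual fire:
  P(detector | burnt toast) = 0.770236*0.675 + 0.886497*0.325
        = 0.519909 + 0.288112 = 0.808021
Configurations with actual fire contribute 0.288112, so
  P(actual fire | detector, burnt toast) = 0.288112 / 0.808021 ≈ 0.3566

P(actual fire | detector, burnt toast) ≈ 0.3566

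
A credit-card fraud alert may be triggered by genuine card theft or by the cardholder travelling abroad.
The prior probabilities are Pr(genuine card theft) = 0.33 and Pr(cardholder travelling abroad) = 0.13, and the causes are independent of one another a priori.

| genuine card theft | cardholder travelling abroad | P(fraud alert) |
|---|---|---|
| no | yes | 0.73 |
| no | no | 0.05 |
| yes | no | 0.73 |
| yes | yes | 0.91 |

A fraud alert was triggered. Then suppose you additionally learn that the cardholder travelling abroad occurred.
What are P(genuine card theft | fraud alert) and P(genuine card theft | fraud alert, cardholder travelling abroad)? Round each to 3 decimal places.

P(genuine card theft | fraud alert) ≈ 0.728; P(genuine card theft | fraud alert, cardholder travelling abroad) ≈ 0.380

For the numerator, keep only genuine card theft=true terms: 0.209583 + 0.039039 = 0.248622
Denominator P(fraud alert): 0.05×0.67×0.87 + 0.73×0.67×0.13 + 0.73×0.33×0.87 + 0.91×0.33×0.13 = 0.341350
Posterior = 0.248622 / 0.341350 ≈ 0.728

Now condition on the additional information:
Enumerate both values of genuine card theft and weight by the priors:
  P(fraud alert | cardholder travelling abroad) = 0.73×0.67 + 0.91×0.33
        = 0.489100 + 0.300300 = 0.789400
Configurations with genuine card theft contribute 0.300300, so
  P(genuine card theft | fraud alert, cardholder travelling abroad) = 0.300300 / 0.789400 ≈ 0.380
The drop from 0.728 to 0.380 is the explaining-away (discounting) effect.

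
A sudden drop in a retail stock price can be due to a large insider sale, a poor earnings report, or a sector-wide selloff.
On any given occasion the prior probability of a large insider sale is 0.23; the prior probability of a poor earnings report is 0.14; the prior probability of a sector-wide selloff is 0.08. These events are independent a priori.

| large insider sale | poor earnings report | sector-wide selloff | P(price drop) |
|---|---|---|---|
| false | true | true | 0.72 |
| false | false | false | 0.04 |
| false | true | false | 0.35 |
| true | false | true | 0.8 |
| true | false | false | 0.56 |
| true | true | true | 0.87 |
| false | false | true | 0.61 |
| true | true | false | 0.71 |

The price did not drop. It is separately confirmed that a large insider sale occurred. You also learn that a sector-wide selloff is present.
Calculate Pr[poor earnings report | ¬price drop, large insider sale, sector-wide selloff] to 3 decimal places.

Pr[poor earnings report | ¬price drop, large insider sale, sector-wide selloff] ≈ 0.096

P(¬price drop | large insider sale, sector-wide selloff) = 0.2*0.86 + 0.13*0.14 = 0.172000 + 0.018200 = 0.190200
Restricting to configurations with poor earnings report present: 0.13*0.14 = 0.018200.
Hence the posterior is 0.018200/0.190200 ≈ 0.096.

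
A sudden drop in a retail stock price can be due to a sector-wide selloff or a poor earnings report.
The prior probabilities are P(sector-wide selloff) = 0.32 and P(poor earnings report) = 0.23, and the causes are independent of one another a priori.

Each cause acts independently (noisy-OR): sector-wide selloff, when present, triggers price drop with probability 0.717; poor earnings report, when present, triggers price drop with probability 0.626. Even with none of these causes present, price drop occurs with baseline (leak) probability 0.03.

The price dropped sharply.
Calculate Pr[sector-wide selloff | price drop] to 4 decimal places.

Pr[sector-wide selloff | price drop] ≈ 0.6797

Under noisy-OR, P(price drop | causes) = 1 − (1−0.03)·∏(1−qᵢ) over the active causes.
P(price drop) = 0.03*0.68*0.77 + 0.63722*0.68*0.23 + 0.72549*0.32*0.77 + 0.897333*0.32*0.23 = 0.015708 + 0.099661 + 0.178761 + 0.066044 = 0.360174
Restricting to configurations with sector-wide selloff present: 0.178761 + 0.066044 = 0.244805.
P(sector-wide selloff | price drop) = 0.244805 / 0.360174 ≈ 0.6797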